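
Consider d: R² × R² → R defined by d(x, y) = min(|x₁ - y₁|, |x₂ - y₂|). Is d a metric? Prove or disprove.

No. d fails identity of indiscernibles: take x = (-4, 0) and y = (-4, 3). Then d(x,y) = min(|-4 - (-4)|, |0 - 3|) = min(0, 3) = 0, yet x ≠ y.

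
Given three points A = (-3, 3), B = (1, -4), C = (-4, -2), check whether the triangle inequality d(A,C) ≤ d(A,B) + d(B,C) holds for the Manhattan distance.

d(A,B) = 4 + 7 = 11, d(B,C) = 5 + 2 = 7, d(A,C) = 1 + 5 = 6.
d(A,C) = 6 ≤ 11 + 7 = 18. Triangle inequality is satisfied.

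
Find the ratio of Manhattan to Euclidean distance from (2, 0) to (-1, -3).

L1 = |2 - (-1)| + |0 - (-3)| = 3 + 3 = 6
L2 = √(3² + 3²) = √18 ≈ 4.2426
L1 ≥ L2 always (equality iff movement is along one axis); L1 > L2 here.
Ratio L1/L2 = 6/√18 ≈ 1.4142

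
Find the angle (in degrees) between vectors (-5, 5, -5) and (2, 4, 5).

With u = (-5, 5, -5), v = (2, 4, 5):
u·v = (-5)·2 + 5·4 + (-5)·5 = (-10) + 20 + (-25) = -15.
|u| = √((-5)² + 5² + (-5)²) = √75, |v| = √(2² + 4² + 5²) = √45, so |u||v| = √(75·45) = √3375.
cos θ = (u·v)/(|u||v|) = -15/√3375 ≈ -0.258199
θ = arccos(-0.258199) ≈ 104.96°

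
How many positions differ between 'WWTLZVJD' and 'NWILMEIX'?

Differing positions: 1, 3, 5, 6, 7, 8. Hamming distance = 6.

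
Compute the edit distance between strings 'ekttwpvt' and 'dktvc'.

Let D[i][j] be the edit distance between the first i characters of 'ekttwpvt' and the first j characters of 'dktvc', with D[i][0] = i, D[0][j] = j, and D[i][j] = D[i-1][j-1] if the characters match, else 1 + min(D[i-1][j], D[i][j-1], D[i-1][j-1]). Filling the table (rows: prefixes of 'ekttwpvt', columns: prefixes of 'dktvc'):
     ε  d  k  t  v  c
  ε  0  1  2  3  4  5
  e  1  1  2  3  4  5
  k  2  2  1  2  3  4
  t  3  3  2  1  2  3
  t  4  4  3  2  2  3
  w  5  5  4  3  3  3
  p  6  6  5  4  4  4
  v  7  7  6  5  4  5
  t  8  8  7  6  5  5
The bottom-right entry gives D[8][5] = 5, so no sequence of fewer than 5 edits works. Backtracking through the table gives one optimal edit sequence (5 edits):
  ekttwpvt → dkttwpvt (sub e→d @1)
  dkttwpvt → dktwpvt (del t @3)
  dktwpvt → dktpvt (del w @4)
  dktpvt → dktvt (del p @4)
  dktvt → dktvc (sub t→c @5)
Edit distance = 5.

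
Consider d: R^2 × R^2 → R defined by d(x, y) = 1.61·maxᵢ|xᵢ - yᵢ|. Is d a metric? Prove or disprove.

Yes. The L∞ (Chebyshev) norm induces a metric on R^2, and multiplying a metric by a positive constant 1.61 > 0 preserves all four axioms: non-negativity (1.61·||x-y|| ≥ 0), identity (1.61·||x-y|| = 0 ⟺ ||x-y|| = 0 ⟺ x = y), symmetry (||x-y|| = ||y-x||), and the triangle inequality (1.61·||x-z|| ≤ 1.61·||x-y|| + 1.61·||y-z||). So d is a metric.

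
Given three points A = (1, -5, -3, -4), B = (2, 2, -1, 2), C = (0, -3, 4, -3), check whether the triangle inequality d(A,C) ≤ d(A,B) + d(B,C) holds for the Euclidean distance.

d(A,B) = √(1² + 7² + 2² + 6²) = √90 ≈ 9.4868, d(B,C) = √(2² + 5² + 5² + 5²) = √79 ≈ 8.8882, d(A,C) = √(1² + 2² + 7² + 1²) = √55 ≈ 7.4162.
d(A,C) ≈ 7.4162 ≤ 9.4868 + 8.8882 = 18.375. Triangle inequality is satisfied.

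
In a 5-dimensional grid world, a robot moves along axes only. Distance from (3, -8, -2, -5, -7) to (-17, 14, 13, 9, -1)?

Σ|x_i - y_i| = |3 - (-17)| + |-8 - 14| + |-2 - 13| + |-5 - 9| + |-7 - (-1)| = 20 + 22 + 15 + 14 + 6 = 77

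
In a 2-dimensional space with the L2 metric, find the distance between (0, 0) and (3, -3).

(Σ|x_i - y_i|^2)^(1/2) = (|0 - 3|^2 + |0 - (-3)|^2)^(1/2)
= (3^2 + 3^2)^(1/2) = (9 + 9)^(1/2) = (18)^(1/2) ≈ 4.2426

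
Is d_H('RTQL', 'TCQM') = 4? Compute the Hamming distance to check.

Differing positions: 1, 2, 4. Hamming distance = 3, so the claim that d_H = 4 is false.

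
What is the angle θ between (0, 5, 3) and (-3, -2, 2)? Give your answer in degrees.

With u = (0, 5, 3), v = (-3, -2, 2):
u·v = 0·(-3) + 5·(-2) + 3·2 = 0 + (-10) + 6 = -4.
|u| = √(0² + 5² + 3²) = √34, |v| = √((-3)² + (-2)² + 2²) = √17, so |u||v| = √(34·17) = √578.
cos θ = (u·v)/(|u||v|) = -4/√578 ≈ -0.166378
θ = arccos(-0.166378) ≈ 99.58°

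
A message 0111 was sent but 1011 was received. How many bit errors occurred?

Differing positions: 1, 2. Hamming distance = 2.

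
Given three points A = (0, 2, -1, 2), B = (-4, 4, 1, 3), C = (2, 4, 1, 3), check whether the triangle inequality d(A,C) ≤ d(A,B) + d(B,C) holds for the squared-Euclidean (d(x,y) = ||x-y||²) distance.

d(A,B) = 4² + 2² + 2² + 1² = 25, d(B,C) = 6² + 0² + 0² + 0² = 36, d(A,C) = 2² + 2² + 2² + 1² = 13.
d(A,C) = 13 ≤ 25 + 36 = 61. Triangle inequality is satisfied.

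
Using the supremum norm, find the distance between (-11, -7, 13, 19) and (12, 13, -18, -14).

max(|x_i - y_i|) = max(|-11 - 12|, |-7 - 13|, |13 - (-18)|, |19 - (-14)|) = max(23, 20, 31, 33) = 33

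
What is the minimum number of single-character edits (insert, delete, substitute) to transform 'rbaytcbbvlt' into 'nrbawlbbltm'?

Let D[i][j] be the edit distance between the first i characters of 'rbaytcbbvlt' and the first j characters of 'nrbawlbbltm', with D[i][0] = i, D[0][j] = j, and D[i][j] = D[i-1][j-1] if the characters match, else 1 + min(D[i-1][j], D[i][j-1], D[i-1][j-1]). Filling the table (rows: prefixes of 'rbaytcbbvlt', columns: prefixes of 'nrbawlbbltm'):
     ε  n  r  b  a  w  l  b  b  l  t  m
  ε  0  1  2  3  4  5  6  7  8  9 10 11
  r  1  1  1  2  3  4  5  6  7  8  9 10
  b  2  2  2  1  2  3  4  5  6  7  8  9
  a  3  3  3  2  1  2  3  4  5  6  7  8
  y  4  4  4  3  2  2  3  4  5  6  7  8
  t  5  5  5  4  3  3  3  4  5  6  6  7
  c  6  6  6  5  4  4  4  4  5  6  7  7
  b  7  7  7  6  5  5  5  4  4  5  6  7
  b  8  8  8  7  6  6  6  5  4  5  6  7
  v  9  9  9  8  7  7  7  6  5  5  6  7
  l 10 10 10  9  8  8  7  7  6  5  6  7
  t 11 11 11 10  9  9  8  8  7  6  5  6
The bottom-right entry gives D[11][11] = 6, so no sequence of fewer than 6 edits works. Backtracking through the table gives one optimal edit sequence (6 edits):
  rbaytcbbvlt → nrbaytcbbvlt (ins n @1)
  nrbaytcbbvlt → nrbatcbbvlt (del y @5)
  nrbatcbbvlt → nrbawcbbvlt (sub t→w @5)
  nrbawcbbvlt → nrbawlbbvlt (sub c→l @6)
  nrbawlbbvlt → nrbawlbblt (del v @9)
  nrbawlbblt → nrbawlbbltm (ins m @11)
Edit distance = 6.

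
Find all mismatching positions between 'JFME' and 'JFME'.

Differing positions: none. Hamming distance = 0.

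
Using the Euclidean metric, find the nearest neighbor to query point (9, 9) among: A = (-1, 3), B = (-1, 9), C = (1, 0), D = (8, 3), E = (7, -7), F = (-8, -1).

Distances: d(A) ≈ 11.6619, d(B) = 10, d(C) ≈ 12.0416, d(D) ≈ 6.0828, d(E) ≈ 16.1245, d(F) ≈ 19.7231. Nearest: D = (8, 3) with distance 6.0828.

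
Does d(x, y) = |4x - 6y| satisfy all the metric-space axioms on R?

No. d fails symmetry: d(6, 1) = |4·6 - 6·1| = |18| = 18, but d(1, 6) = |4·1 - 6·6| = |-32| = 32. Since 18 ≠ 32, d(x,y) ≠ d(y,x) in general.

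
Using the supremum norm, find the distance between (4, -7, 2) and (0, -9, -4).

max(|x_i - y_i|) = max(|4 - 0|, |-7 - (-9)|, |2 - (-4)|) = max(4, 2, 6) = 6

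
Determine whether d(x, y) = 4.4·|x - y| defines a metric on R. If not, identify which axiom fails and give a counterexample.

Yes. Since |x - y| is a metric on R and 4.4 > 0, the positive scalar multiple 4.4·|x - y| is also a metric: scaling by a positive constant preserves non-negativity, identity (d=0 ⟺ |x-y|=0 ⟺ x=y), symmetry, and the triangle inequality.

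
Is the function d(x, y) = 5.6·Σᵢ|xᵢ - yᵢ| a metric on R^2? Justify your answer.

Yes. The L1 (Manhattan) norm induces a metric on R^2, and multiplying a metric by a positive constant 5.6 > 0 preserves all four axioms: non-negativity (5.6·||x-y|| ≥ 0), identity (5.6·||x-y|| = 0 ⟺ ||x-y|| = 0 ⟺ x = y), symmetry (||x-y|| = ||y-x||), and the triangle inequality (5.6·||x-z|| ≤ 5.6·||x-y|| + 5.6·||y-z||). So d is a metric.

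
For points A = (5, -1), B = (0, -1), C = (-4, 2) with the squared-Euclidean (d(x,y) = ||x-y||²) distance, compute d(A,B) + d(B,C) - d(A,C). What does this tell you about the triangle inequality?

d(A,B) = 5² + 0² = 25, d(B,C) = 4² + 3² = 25, d(A,C) = 9² + 3² = 90.
d(A,B) + d(B,C) - d(A,C) = 25 + 25 - 90 = 50 - 90 = -40. This is < 0, so the triangle inequality FAILS for these points (squared-Euclidean is not a metric).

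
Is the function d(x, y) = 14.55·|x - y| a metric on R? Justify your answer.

Yes. Since |x - y| is a metric on R and 14.55 > 0, the positive scalar multiple 14.55·|x - y| is also a metric: scaling by a positive constant preserves non-negativity, identity (d=0 ⟺ |x-y|=0 ⟺ x=y), symmetry, and the triangle inequality.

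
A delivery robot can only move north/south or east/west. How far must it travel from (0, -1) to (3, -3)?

Σ|x_i - y_i| = |0 - 3| + |-1 - (-3)| = 3 + 2 = 5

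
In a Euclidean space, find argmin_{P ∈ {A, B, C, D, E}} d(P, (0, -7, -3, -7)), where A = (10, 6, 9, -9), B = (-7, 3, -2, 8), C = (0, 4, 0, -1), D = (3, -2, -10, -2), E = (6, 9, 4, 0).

Distances: d(A) ≈ 20.4206, d(B) ≈ 19.3649, d(C) ≈ 12.8841, d(D) ≈ 10.3923, d(E) ≈ 19.7484. Nearest: D = (3, -2, -10, -2) with distance 10.3923.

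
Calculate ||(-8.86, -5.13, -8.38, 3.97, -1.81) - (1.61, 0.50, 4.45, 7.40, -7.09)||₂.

√(Σ(x_i - y_i)²) = √((-8.86 - 1.61)² + (-5.13 - 0.5)² + (-8.38 - 4.45)² + (3.97 - 7.4)² + (-1.81 - (-7.09))²)
= √((-10.47)² + (-5.63)² + (-12.83)² + (-3.43)² + 5.28²) = √(109.6209 + 31.6969 + 164.6089 + 11.7649 + 27.8784) = √345.57 ≈ 18.5895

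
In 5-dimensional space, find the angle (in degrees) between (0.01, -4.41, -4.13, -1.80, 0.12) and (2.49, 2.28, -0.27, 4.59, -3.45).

With u = (0.01, -4.41, -4.13, -1.80, 0.12), v = (2.49, 2.28, -0.27, 4.59, -3.45):
u·v = 0.01·2.49 + (-4.41)·2.28 + (-4.13)·(-0.27) + (-1.8)·4.59 + 0.12·(-3.45) = 0.0249 + (-10.0548) + 1.1151 + (-8.262) + (-0.414) = -17.5908.
|u| = √(0.01² + (-4.41)² + (-4.13)² + (-1.8)² + 0.12²) = √(0.0001 + 19.4481 + 17.0569 + 3.24 + 0.0144) = √39.7595, |v| = √(2.49² + 2.28² + (-0.27)² + 4.59² + (-3.45)²) = √(6.2001 + 5.1984 + 0.0729 + 21.0681 + 11.9025) = √44.442.
cos θ = (u·v)/(|u||v|) = -17.5908/(√39.7595·√44.442) ≈ -0.418474
θ = arccos(-0.418474) ≈ 114.74°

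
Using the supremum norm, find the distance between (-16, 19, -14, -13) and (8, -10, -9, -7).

max(|x_i - y_i|) = max(|-16 - 8|, |19 - (-10)|, |-14 - (-9)|, |-13 - (-7)|) = max(24, 29, 5, 6) = 29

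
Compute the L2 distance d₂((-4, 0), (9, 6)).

√(Σ(x_i - y_i)²) = √((-4 - 9)² + (0 - 6)²)
= √((-13)² + (-6)²) = √(169 + 36) = √205 ≈ 14.3178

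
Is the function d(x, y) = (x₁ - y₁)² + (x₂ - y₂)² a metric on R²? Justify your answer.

No. The squared Euclidean distance fails the triangle inequality. Counterexample: x = (0, 0), y = (1, 3), z = (2, 6). d(x,z) = 2² + 6² = 40, but d(x,y) + d(y,z) = (1² + 3²) + (1² + 3²) = 10 + 10 = 20. Since 40 > 20, the triangle inequality is violated. (Note: √d, the ordinary Euclidean distance, IS a metric.)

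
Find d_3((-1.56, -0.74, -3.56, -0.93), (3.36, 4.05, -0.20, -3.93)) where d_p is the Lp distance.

(Σ|x_i - y_i|^3)^(1/3) = (|-1.56 - 3.36|^3 + |-0.74 - 4.05|^3 + |-3.56 - (-0.2)|^3 + |-0.93 - (-3.93)|^3)^(1/3)
= (4.92^3 + 4.79^3 + 3.36^3 + 3^3)^(1/3) ≈ (119.0955 + 109.9022 + 37.9331 + 27)^(1/3) = (293.9308)^(1/3) ≈ 6.6489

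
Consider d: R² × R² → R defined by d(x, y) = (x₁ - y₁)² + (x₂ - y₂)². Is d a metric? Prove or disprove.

No. The squared Euclidean distance fails the triangle inequality. Counterexample: x = (0, 0), y = (4, 1), z = (8, 2). d(x,z) = 8² + 2² = 68, but d(x,y) + d(y,z) = (4² + 1²) + (4² + 1²) = 17 + 17 = 34. Since 68 > 34, the triangle inequality is violated. (Note: √d, the ordinary Euclidean distance, IS a metric.)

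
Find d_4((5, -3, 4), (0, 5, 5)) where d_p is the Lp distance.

(Σ|x_i - y_i|^4)^(1/4) = (|5 - 0|^4 + |-3 - 5|^4 + |4 - 5|^4)^(1/4)
= (5^4 + 8^4 + 1^4)^(1/4) = (625 + 4096 + 1)^(1/4) = (4722)^(1/4) ≈ 8.2896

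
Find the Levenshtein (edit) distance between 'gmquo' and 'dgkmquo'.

Let D[i][j] be the edit distance between the first i characters of 'gmquo' and the first j characters of 'dgkmquo', with D[i][0] = i, D[0][j] = j, and D[i][j] = D[i-1][j-1] if the characters match, else 1 + min(D[i-1][j], D[i][j-1], D[i-1][j-1]). Filling the table (rows: prefixes of 'gmquo', columns: prefixes of 'dgkmquo'):
     ε  d  g  k  m  q  u  o
  ε  0  1  2  3  4  5  6  7
  g  1  1  1  2  3  4  5  6
  m  2  2  2  2  2  3  4  5
  q  3  3  3  3  3  2  3  4
  u  4  4  4  4  4  3  2  3
  o  5  5  5  5  5  4  3  2
The bottom-right entry gives D[5][7] = 2, so no sequence of fewer than 2 edits works. Backtracking through the table gives one optimal edit sequence (2 edits):
  gmquo → dgmquo (ins d @1)
  dgmquo → dgkmquo (ins k @3)
Edit distance = 2.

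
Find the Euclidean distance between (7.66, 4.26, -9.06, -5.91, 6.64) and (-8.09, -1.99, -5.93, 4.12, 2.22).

√(Σ(x_i - y_i)²) = √((7.66 - (-8.09))² + (4.26 - (-1.99))² + (-9.06 - (-5.93))² + (-5.91 - 4.12)² + (6.64 - 2.22)²)
= √(15.75² + 6.25² + (-3.13)² + (-10.03)² + 4.42²) = √(248.0625 + 39.0625 + 9.7969 + 100.6009 + 19.5364) = √417.0592 ≈ 20.422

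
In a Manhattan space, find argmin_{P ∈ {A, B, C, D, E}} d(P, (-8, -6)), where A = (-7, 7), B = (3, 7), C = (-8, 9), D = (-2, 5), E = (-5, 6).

Distances: d(A) = 14, d(B) = 24, d(C) = 15, d(D) = 17, d(E) = 15. Nearest: A = (-7, 7) with distance 14.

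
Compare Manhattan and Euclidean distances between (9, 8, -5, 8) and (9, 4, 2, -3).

L1 = |9 - 9| + |8 - 4| + |-5 - 2| + |8 - (-3)| = 0 + 4 + 7 + 11 = 22
L2 = √(0² + 4² + 7² + 11²) = √186 ≈ 13.6382
L1 ≥ L2 always (equality iff movement is along one axis); L1 > L2 here.
Ratio L1/L2 = 22/√186 ≈ 1.6131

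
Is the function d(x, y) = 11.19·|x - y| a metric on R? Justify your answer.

Yes. Since |x - y| is a metric on R and 11.19 > 0, the positive scalar multiple 11.19·|x - y| is also a metric: scaling by a positive constant preserves non-negativity, identity (d=0 ⟺ |x-y|=0 ⟺ x=y), symmetry, and the triangle inequality.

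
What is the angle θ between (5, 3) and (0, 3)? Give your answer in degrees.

With u = (5, 3), v = (0, 3):
u·v = 5·0 + 3·3 = 0 + 9 = 9.
|u| = √(5² + 3²) = √34, |v| = √(0² + 3²) = √9, so |u||v| = √(34·9) = √306.
cos θ = (u·v)/(|u||v|) = 9/√306 ≈ 0.514496
θ = arccos(0.514496) ≈ 59.04°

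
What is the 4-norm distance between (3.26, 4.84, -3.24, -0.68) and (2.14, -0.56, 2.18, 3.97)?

(Σ|x_i - y_i|^4)^(1/4) = (|3.26 - 2.14|^4 + |4.84 - (-0.56)|^4 + |-3.24 - 2.18|^4 + |-0.68 - 3.97|^4)^(1/4)
= (1.12^4 + 5.4^4 + 5.42^4 + 4.65^4)^(1/4) ≈ (1.5735 + 850.3056 + 862.9729 + 467.5325)^(1/4) = (2182.3845)^(1/4) ≈ 6.8349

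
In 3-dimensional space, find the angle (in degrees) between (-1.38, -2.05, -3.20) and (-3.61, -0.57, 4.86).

With u = (-1.38, -2.05, -3.20), v = (-3.61, -0.57, 4.86):
u·v = (-1.38)·(-3.61) + (-2.05)·(-0.57) + (-3.2)·4.86 = 4.9818 + 1.1685 + (-15.552) = -9.4017.
|u| = √((-1.38)² + (-2.05)² + (-3.2)²) = √(1.9044 + 4.2025 + 10.24) = √16.3469, |v| = √((-3.61)² + (-0.57)² + 4.86²) = √(13.0321 + 0.3249 + 23.6196) = √36.9766.
cos θ = (u·v)/(|u||v|) = -9.4017/(√16.3469·√36.9766) ≈ -0.382406
θ = arccos(-0.382406) ≈ 112.48°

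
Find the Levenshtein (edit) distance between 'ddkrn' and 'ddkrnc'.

Let D[i][j] be the edit distance between the first i characters of 'ddkrn' and the first j characters of 'ddkrnc', with D[i][0] = i, D[0][j] = j, and D[i][j] = D[i-1][j-1] if the characters match, else 1 + min(D[i-1][j], D[i][j-1], D[i-1][j-1]). Filling the table (rows: prefixes of 'ddkrn', columns: prefixes of 'ddkrnc'):
     ε  d  d  k  r  n  c
  ε  0  1  2  3  4  5  6
  d  1  0  1  2  3  4  5
  d  2  1  0  1  2  3  4
  k  3  2  1  0  1  2  3
  r  4  3  2  1  0  1  2
  n  5  4  3  2  1  0  1
The bottom-right entry gives D[5][6] = 1, so no sequence of fewer than 1 edit works. Backtracking through the table gives one optimal edit sequence (1 edit):
  ddkrn → ddkrnc (ins c @6)
Edit distance = 1.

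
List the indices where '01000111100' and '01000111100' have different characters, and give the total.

Differing positions: none. Hamming distance = 0.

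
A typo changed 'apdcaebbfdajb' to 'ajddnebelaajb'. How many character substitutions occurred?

Differing positions: 2, 4, 5, 8, 9, 10. Hamming distance = 6.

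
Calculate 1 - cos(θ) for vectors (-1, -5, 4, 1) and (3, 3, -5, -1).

With u = (-1, -5, 4, 1), v = (3, 3, -5, -1):
u·v = (-1)·3 + (-5)·3 + 4·(-5) + 1·(-1) = (-3) + (-15) + (-20) + (-1) = -39.
|u| = √((-1)² + (-5)² + 4² + 1²) = √43, |v| = √(3² + 3² + (-5)² + (-1)²) = √44, so |u||v| = √(43·44) = √1892.
cos θ = (u·v)/(|u||v|) = -39/√1892 ≈ -0.8966
Cosine distance = 1 - cos θ ≈ 1 - (-0.8966) = 1.8966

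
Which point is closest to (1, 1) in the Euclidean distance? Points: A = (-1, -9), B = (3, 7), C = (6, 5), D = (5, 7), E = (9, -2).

Distances: d(A) ≈ 10.198, d(B) ≈ 6.3246, d(C) ≈ 6.4031, d(D) ≈ 7.2111, d(E) ≈ 8.544. Nearest: B = (3, 7) with distance 6.3246.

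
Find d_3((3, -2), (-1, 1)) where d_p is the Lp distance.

(Σ|x_i - y_i|^3)^(1/3) = (|3 - (-1)|^3 + |-2 - 1|^3)^(1/3)
= (4^3 + 3^3)^(1/3) = (64 + 27)^(1/3) = (91)^(1/3) ≈ 4.4979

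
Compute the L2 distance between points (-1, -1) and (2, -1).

(Σ|x_i - y_i|^2)^(1/2) = (|-1 - 2|^2 + |-1 - (-1)|^2)^(1/2)
= (3^2 + 0^2)^(1/2) = (9 + 0)^(1/2) = (9)^(1/2) = 3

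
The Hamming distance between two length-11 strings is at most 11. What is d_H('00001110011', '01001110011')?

Differing positions: 2. Hamming distance = 1. The maximum possible Hamming distance for length-11 strings is 11, so d_H/11 = 1/11 ≈ 0.0909.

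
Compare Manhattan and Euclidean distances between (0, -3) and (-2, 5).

L1 = |0 - (-2)| + |-3 - 5| = 2 + 8 = 10
L2 = √(2² + 8²) = √68 ≈ 8.2462
L1 ≥ L2 always (equality iff movement is along one axis); L1 > L2 here.
Ratio L1/L2 = 10/√68 ≈ 1.2127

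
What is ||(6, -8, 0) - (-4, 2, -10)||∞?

max(|x_i - y_i|) = max(|6 - (-4)|, |-8 - 2|, |0 - (-10)|) = max(10, 10, 10) = 10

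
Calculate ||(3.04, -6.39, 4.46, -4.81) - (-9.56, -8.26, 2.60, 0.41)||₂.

√(Σ(x_i - y_i)²) = √((3.04 - (-9.56))² + (-6.39 - (-8.26))² + (4.46 - 2.6)² + (-4.81 - 0.41)²)
= √(12.6² + 1.87² + 1.86² + (-5.22)²) = √(158.76 + 3.4969 + 3.4596 + 27.2484) = √192.9649 ≈ 13.8912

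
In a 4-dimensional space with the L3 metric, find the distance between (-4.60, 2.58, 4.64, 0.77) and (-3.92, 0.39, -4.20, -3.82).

(Σ|x_i - y_i|^3)^(1/3) = (|-4.6 - (-3.92)|^3 + |2.58 - 0.39|^3 + |4.64 - (-4.2)|^3 + |0.77 - (-3.82)|^3)^(1/3)
= (0.68^3 + 2.19^3 + 8.84^3 + 4.59^3)^(1/3) ≈ (0.3144 + 10.5035 + 690.8071 + 96.7026)^(1/3) = (798.3276)^(1/3) ≈ 9.2767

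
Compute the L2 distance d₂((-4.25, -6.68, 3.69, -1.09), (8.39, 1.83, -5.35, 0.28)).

√(Σ(x_i - y_i)²) = √((-4.25 - 8.39)² + (-6.68 - 1.83)² + (3.69 - (-5.35))² + (-1.09 - 0.28)²)
= √((-12.64)² + (-8.51)² + 9.04² + (-1.37)²) = √(159.7696 + 72.4201 + 81.7216 + 1.8769) = √315.7882 ≈ 17.7704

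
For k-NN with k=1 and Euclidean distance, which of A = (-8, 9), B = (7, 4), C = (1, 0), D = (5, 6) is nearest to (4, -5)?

Distances: d(A) ≈ 18.4391, d(B) ≈ 9.4868, d(C) ≈ 5.831, d(D) ≈ 11.0454. Nearest: C = (1, 0) with distance 5.831.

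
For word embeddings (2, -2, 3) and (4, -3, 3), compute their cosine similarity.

With u = (2, -2, 3), v = (4, -3, 3):
u·v = 2·4 + (-2)·(-3) + 3·3 = 8 + 6 + 9 = 23.
|u| = √(2² + (-2)² + 3²) = √17, |v| = √(4² + (-3)² + 3²) = √34, so |u||v| = √(17·34) = √578.
cos θ = (u·v)/(|u||v|) = 23/√578 ≈ 0.9567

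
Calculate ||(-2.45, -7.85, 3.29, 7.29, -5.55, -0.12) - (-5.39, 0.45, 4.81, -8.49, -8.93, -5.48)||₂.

√(Σ(x_i - y_i)²) = √((-2.45 - (-5.39))² + (-7.85 - 0.45)² + (3.29 - 4.81)² + (7.29 - (-8.49))² + (-5.55 - (-8.93))² + (-0.12 - (-5.48))²)
= √(2.94² + (-8.3)² + (-1.52)² + 15.78² + 3.38² + 5.36²) = √(8.6436 + 68.89 + 2.3104 + 249.0084 + 11.4244 + 28.7296) = √369.0064 ≈ 19.2095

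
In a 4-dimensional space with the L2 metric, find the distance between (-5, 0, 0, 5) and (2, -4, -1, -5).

(Σ|x_i - y_i|^2)^(1/2) = (|-5 - 2|^2 + |0 - (-4)|^2 + |0 - (-1)|^2 + |5 - (-5)|^2)^(1/2)
= (7^2 + 4^2 + 1^2 + 10^2)^(1/2) = (49 + 16 + 1 + 100)^(1/2) = (166)^(1/2) ≈ 12.8841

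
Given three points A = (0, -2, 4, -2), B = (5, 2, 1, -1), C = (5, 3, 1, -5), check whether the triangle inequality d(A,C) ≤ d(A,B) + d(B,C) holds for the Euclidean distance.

d(A,B) = √(5² + 4² + 3² + 1²) = √51 ≈ 7.1414, d(B,C) = √(0² + 1² + 0² + 4²) = √17 ≈ 4.1231, d(A,C) = √(5² + 5² + 3² + 3²) = √68 ≈ 8.2462.
d(A,C) ≈ 8.2462 ≤ 7.1414 + 4.1231 = 11.2645. Triangle inequality is satisfied.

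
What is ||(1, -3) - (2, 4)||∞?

max(|x_i - y_i|) = max(|1 - 2|, |-3 - 4|) = max(1, 7) = 7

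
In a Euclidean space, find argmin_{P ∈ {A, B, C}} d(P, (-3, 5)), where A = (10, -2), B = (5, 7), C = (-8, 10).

Distances: d(A) ≈ 14.7648, d(B) ≈ 8.2462, d(C) ≈ 7.0711. Nearest: C = (-8, 10) with distance 7.0711.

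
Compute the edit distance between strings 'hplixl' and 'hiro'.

Let D[i][j] be the edit distance between the first i characters of 'hplixl' and the first j characters of 'hiro', with D[i][0] = i, D[0][j] = j, and D[i][j] = D[i-1][j-1] if the characters match, else 1 + min(D[i-1][j], D[i][j-1], D[i-1][j-1]). Filling the table (rows: prefixes of 'hplixl', columns: prefixes of 'hiro'):
     ε  h  i  r  o
  ε  0  1  2  3  4
  h  1  0  1  2  3
  p  2  1  1  2  3
  l  3  2  2  2  3
  i  4  3  2  3  3
  x  5  4  3  3  4
  l  6  5  4  4  4
The bottom-right entry gives D[6][4] = 4, so no sequence of fewer than 4 edits works. Backtracking through the table gives one optimal edit sequence (4 edits):
  hplixl → hlixl (del p @2)
  hlixl → hixl (del l @2)
  hixl → hirl (sub x→r @3)
  hirl → hiro (sub l→o @4)
Edit distance = 4.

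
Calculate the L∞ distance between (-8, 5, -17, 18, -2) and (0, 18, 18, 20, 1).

max(|x_i - y_i|) = max(|-8 - 0|, |5 - 18|, |-17 - 18|, |18 - 20|, |-2 - 1|) = max(8, 13, 35, 2, 3) = 35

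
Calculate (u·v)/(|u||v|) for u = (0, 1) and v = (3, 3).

With u = (0, 1), v = (3, 3):
u·v = 0·3 + 1·3 = 0 + 3 = 3.
|u| = √(0² + 1²) = √1, |v| = √(3² + 3²) = √18, so |u||v| = √(1·18) = √18.
cos θ = (u·v)/(|u||v|) = 3/√18 ≈ 0.7071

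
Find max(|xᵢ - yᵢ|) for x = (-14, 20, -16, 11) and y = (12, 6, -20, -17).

max(|x_i - y_i|) = max(|-14 - 12|, |20 - 6|, |-16 - (-20)|, |11 - (-17)|) = max(26, 14, 4, 28) = 28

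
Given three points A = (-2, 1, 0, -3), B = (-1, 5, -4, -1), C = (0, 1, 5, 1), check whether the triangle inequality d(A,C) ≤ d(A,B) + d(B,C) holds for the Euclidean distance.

d(A,B) = √(1² + 4² + 4² + 2²) = √37 ≈ 6.0828, d(B,C) = √(1² + 4² + 9² + 2²) = √102 ≈ 10.0995, d(A,C) = √(2² + 0² + 5² + 4²) = √45 ≈ 6.7082.
d(A,C) ≈ 6.7082 ≤ 6.0828 + 10.0995 = 16.1823. Triangle inequality is satisfied.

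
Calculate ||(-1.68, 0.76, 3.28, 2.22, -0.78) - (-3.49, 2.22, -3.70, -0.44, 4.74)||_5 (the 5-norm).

(Σ|x_i - y_i|^5)^(1/5) = (|-1.68 - (-3.49)|^5 + |0.76 - 2.22|^5 + |3.28 - (-3.7)|^5 + |2.22 - (-0.44)|^5 + |-0.78 - 4.74|^5)^(1/5)
= (1.81^5 + 1.46^5 + 6.98^5 + 2.66^5 + 5.52^5)^(1/5) ≈ (19.4264 + 6.6338 + 16568.2681 + 133.1705 + 5125.0179)^(1/5) = (21852.5167)^(1/5) ≈ 7.3773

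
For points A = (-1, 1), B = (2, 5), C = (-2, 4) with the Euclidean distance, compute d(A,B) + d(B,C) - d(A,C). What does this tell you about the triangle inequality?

d(A,B) = √(3² + 4²) = √25 = 5, d(B,C) = √(4² + 1²) = √17 ≈ 4.1231, d(A,C) = √(1² + 3²) = √10 ≈ 3.1623.
d(A,B) + d(B,C) - d(A,C) = 5 + 4.1231 - 3.1623 = 9.1231 - 3.1623 = 5.9608 (to 4 decimal places). This is ≥ 0, so the triangle inequality holds for these points.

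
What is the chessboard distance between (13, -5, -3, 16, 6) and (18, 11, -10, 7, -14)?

max(|x_i - y_i|) = max(|13 - 18|, |-5 - 11|, |-3 - (-10)|, |16 - 7|, |6 - (-14)|) = max(5, 16, 7, 9, 20) = 20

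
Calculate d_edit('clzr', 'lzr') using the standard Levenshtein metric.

Let D[i][j] be the edit distance between the first i characters of 'clzr' and the first j characters of 'lzr', with D[i][0] = i, D[0][j] = j, and D[i][j] = D[i-1][j-1] if the characters match, else 1 + min(D[i-1][j], D[i][j-1], D[i-1][j-1]). Filling the table (rows: prefixes of 'clzr', columns: prefixes of 'lzr'):
     ε  l  z  r
  ε  0  1  2  3
  c  1  1  2  3
  l  2  1  2  3
  z  3  2  1  2
  r  4  3  2  1
The bottom-right entry gives D[4][3] = 1, so no sequence of fewer than 1 edit works. Backtracking through the table gives one optimal edit sequence (1 edit):
  clzr → lzr (del c @1)
Edit distance = 1.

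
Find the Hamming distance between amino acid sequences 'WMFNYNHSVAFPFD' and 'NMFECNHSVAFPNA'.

Differing positions: 1, 4, 5, 13, 14. Hamming distance = 5.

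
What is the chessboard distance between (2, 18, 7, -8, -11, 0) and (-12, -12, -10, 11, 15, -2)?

max(|x_i - y_i|) = max(|2 - (-12)|, |18 - (-12)|, |7 - (-10)|, |-8 - 11|, |-11 - 15|, |0 - (-2)|) = max(14, 30, 17, 19, 26, 2) = 30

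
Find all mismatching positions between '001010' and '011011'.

Differing positions: 2, 6. Hamming distance = 2.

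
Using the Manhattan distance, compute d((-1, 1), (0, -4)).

Σ|x_i - y_i| = |-1 - 0| + |1 - (-4)| = 1 + 5 = 6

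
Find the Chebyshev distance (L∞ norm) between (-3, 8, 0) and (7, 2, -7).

max(|x_i - y_i|) = max(|-3 - 7|, |8 - 2|, |0 - (-7)|) = max(10, 6, 7) = 10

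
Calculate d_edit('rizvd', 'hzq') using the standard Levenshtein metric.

Let D[i][j] be the edit distance between the first i characters of 'rizvd' and the first j characters of 'hzq', with D[i][0] = i, D[0][j] = j, and D[i][j] = D[i-1][j-1] if the characters match, else 1 + min(D[i-1][j], D[i][j-1], D[i-1][j-1]). Filling the table (rows: prefixes of 'rizvd', columns: prefixes of 'hzq'):
     ε  h  z  q
  ε  0  1  2  3
  r  1  1  2  3
  i  2  2  2  3
  z  3  3  2  3
  v  4  4  3  3
  d  5  5  4  4
The bottom-right entry gives D[5][3] = 4, so no sequence of fewer than 4 edits works. Backtracking through the table gives one optimal edit sequence (4 edits):
  rizvd → izvd (del r @1)
  izvd → hzvd (sub i→h @1)
  hzvd → hzd (del v @3)
  hzd → hzq (sub d→q @3)
Edit distance = 4.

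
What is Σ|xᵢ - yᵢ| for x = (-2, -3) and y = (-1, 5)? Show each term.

Σ|x_i - y_i| = |-2 - (-1)| + |-3 - 5| = 1 + 8 = 9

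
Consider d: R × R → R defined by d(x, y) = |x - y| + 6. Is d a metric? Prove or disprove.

No. d fails identity of indiscernibles (specifically d(x,x) = 0): d(6, 6) = |6 - 6| + 6 = 0 + 6 = 6 ≠ 0.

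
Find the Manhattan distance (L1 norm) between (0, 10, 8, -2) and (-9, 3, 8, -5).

Σ|x_i - y_i| = |0 - (-9)| + |10 - 3| + |8 - 8| + |-2 - (-5)| = 9 + 7 + 0 + 3 = 19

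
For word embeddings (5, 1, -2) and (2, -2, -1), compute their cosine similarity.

With u = (5, 1, -2), v = (2, -2, -1):
u·v = 5·2 + 1·(-2) + (-2)·(-1) = 10 + (-2) + 2 = 10.
|u| = √(5² + 1² + (-2)²) = √30, |v| = √(2² + (-2)² + (-1)²) = √9, so |u||v| = √(30·9) = √270.
cos θ = (u·v)/(|u||v|) = 10/√270 ≈ 0.6086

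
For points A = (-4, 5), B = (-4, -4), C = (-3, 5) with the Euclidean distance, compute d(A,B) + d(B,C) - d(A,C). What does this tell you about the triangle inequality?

d(A,B) = √(0² + 9²) = √81 = 9, d(B,C) = √(1² + 9²) = √82 ≈ 9.0554, d(A,C) = √(1² + 0²) = √1 = 1.
d(A,B) + d(B,C) - d(A,C) = 9 + 9.0554 - 1 = 18.0554 - 1 = 17.0554 (to 4 decimal places). This is ≥ 0, so the triangle inequality holds for these points.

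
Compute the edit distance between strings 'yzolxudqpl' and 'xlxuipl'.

Let D[i][j] be the edit distance between the first i characters of 'yzolxudqpl' and the first j characters of 'xlxuipl', with D[i][0] = i, D[0][j] = j, and D[i][j] = D[i-1][j-1] if the characters match, else 1 + min(D[i-1][j], D[i][j-1], D[i-1][j-1]). Filling the table (rows: prefixes of 'yzolxudqpl', columns: prefixes of 'xlxuipl'):
     ε  x  l  x  u  i  p  l
  ε  0  1  2  3  4  5  6  7
  y  1  1  2  3  4  5  6  7
  z  2  2  2  3  4  5  6  7
  o  3  3  3  3  4  5  6  7
  l  4  4  3  4  4  5  6  6
  x  5  4  4  3  4  5  6  7
  u  6  5  5  4  3  4  5  6
  d  7  6  6  5  4  4  5  6
  q  8  7  7  6  5  5  5  6
  p  9  8  8  7  6  6  5  6
  l 10  9  8  8  7  7  6  5
The bottom-right entry gives D[10][7] = 5, so no sequence of fewer than 5 edits works. Backtracking through the table gives one optimal edit sequence (5 edits):
  yzolxudqpl → zolxudqpl (del y @1)
  zolxudqpl → olxudqpl (del z @1)
  olxudqpl → xlxudqpl (sub o→x @1)
  xlxudqpl → xlxuqpl (del d @5)
  xlxuqpl → xlxuipl (sub q→i @5)
Edit distance = 5.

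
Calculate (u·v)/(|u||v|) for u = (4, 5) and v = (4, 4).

With u = (4, 5), v = (4, 4):
u·v = 4·4 + 5·4 = 16 + 20 = 36.
|u| = √(4² + 5²) = √41, |v| = √(4² + 4²) = √32, so |u||v| = √(41·32) = √1312.
cos θ = (u·v)/(|u||v|) = 36/√1312 ≈ 0.9939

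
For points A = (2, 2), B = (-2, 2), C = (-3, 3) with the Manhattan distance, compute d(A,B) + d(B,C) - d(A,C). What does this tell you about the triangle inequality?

d(A,B) = 4 + 0 = 4, d(B,C) = 1 + 1 = 2, d(A,C) = 5 + 1 = 6.
d(A,B) + d(B,C) - d(A,C) = 4 + 2 - 6 = 6 - 6 = 0. This is ≥ 0, so the triangle inequality holds for these points.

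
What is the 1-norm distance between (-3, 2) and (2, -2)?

Σ|x_i - y_i| = |-3 - 2| + |2 - (-2)| = 5 + 4 = 9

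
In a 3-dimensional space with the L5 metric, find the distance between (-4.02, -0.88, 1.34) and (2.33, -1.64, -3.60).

(Σ|x_i - y_i|^5)^(1/5) = (|-4.02 - 2.33|^5 + |-0.88 - (-1.64)|^5 + |1.34 - (-3.6)|^5)^(1/5)
= (6.35^5 + 0.76^5 + 4.94^5)^(1/5) ≈ (10324.4904 + 0.2536 + 2941.9463)^(1/5) = (13266.6903)^(1/5) ≈ 6.6766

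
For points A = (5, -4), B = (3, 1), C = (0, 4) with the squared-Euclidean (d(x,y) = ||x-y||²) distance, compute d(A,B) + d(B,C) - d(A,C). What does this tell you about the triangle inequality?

d(A,B) = 2² + 5² = 29, d(B,C) = 3² + 3² = 18, d(A,C) = 5² + 8² = 89.
d(A,B) + d(B,C) - d(A,C) = 29 + 18 - 89 = 47 - 89 = -42. This is < 0, so the triangle inequality FAILS for these points (squared-Euclidean is not a metric).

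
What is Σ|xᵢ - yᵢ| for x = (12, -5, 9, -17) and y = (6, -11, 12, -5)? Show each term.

Σ|x_i - y_i| = |12 - 6| + |-5 - (-11)| + |9 - 12| + |-17 - (-5)| = 6 + 6 + 3 + 12 = 27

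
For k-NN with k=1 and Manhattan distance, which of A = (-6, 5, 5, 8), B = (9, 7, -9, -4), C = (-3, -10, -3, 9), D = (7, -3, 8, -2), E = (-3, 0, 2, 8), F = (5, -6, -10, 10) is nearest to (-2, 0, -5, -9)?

Distances: d(A) = 36, d(B) = 27, d(C) = 31, d(D) = 32, d(E) = 25, d(F) = 37. Nearest: E = (-3, 0, 2, 8) with distance 25.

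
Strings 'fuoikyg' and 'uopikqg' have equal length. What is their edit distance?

Let D[i][j] be the edit distance between the first i characters of 'fuoikyg' and the first j characters of 'uopikqg', with D[i][0] = i, D[0][j] = j, and D[i][j] = D[i-1][j-1] if the characters match, else 1 + min(D[i-1][j], D[i][j-1], D[i-1][j-1]). Filling the table (rows: prefixes of 'fuoikyg', columns: prefixes of 'uopikqg'):
     ε  u  o  p  i  k  q  g
  ε  0  1  2  3  4  5  6  7
  f  1  1  2  3  4  5  6  7
  u  2  1  2  3  4  5  6  7
  o  3  2  1  2  3  4  5  6
  i  4  3  2  2  2  3  4  5
  k  5  4  3  3  3  2  3  4
  y  6  5  4  4  4  3  3  4
  g  7  6  5  5  5  4  4  3
The bottom-right entry gives D[7][7] = 3, so no sequence of fewer than 3 edits works. Backtracking through the table gives one optimal edit sequence (3 edits):
  fuoikyg → uoikyg (del f @1)
  uoikyg → uopikyg (ins p @3)
  uopikyg → uopikqg (sub y→q @6)
Edit distance = 3.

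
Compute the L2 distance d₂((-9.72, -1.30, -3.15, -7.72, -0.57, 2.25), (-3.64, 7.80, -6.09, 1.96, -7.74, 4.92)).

√(Σ(x_i - y_i)²) = √((-9.72 - (-3.64))² + (-1.3 - 7.8)² + (-3.15 - (-6.09))² + (-7.72 - 1.96)² + (-0.57 - (-7.74))² + (2.25 - 4.92)²)
= √((-6.08)² + (-9.1)² + 2.94² + (-9.68)² + 7.17² + (-2.67)²) = √(36.9664 + 82.81 + 8.6436 + 93.7024 + 51.4089 + 7.1289) = √280.6602 ≈ 16.7529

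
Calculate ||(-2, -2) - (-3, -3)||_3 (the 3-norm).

(Σ|x_i - y_i|^3)^(1/3) = (|-2 - (-3)|^3 + |-2 - (-3)|^3)^(1/3)
= (1^3 + 1^3)^(1/3) = (1 + 1)^(1/3) = (2)^(1/3) ≈ 1.2599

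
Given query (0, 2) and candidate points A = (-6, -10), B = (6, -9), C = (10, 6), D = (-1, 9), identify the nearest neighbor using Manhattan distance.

Distances: d(A) = 18, d(B) = 17, d(C) = 14, d(D) = 8. Nearest: D = (-1, 9) with distance 8.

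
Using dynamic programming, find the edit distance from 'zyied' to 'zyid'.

Let D[i][j] be the edit distance between the first i characters of 'zyied' and the first j characters of 'zyid', with D[i][0] = i, D[0][j] = j, and D[i][j] = D[i-1][j-1] if the characters match, else 1 + min(D[i-1][j], D[i][j-1], D[i-1][j-1]). Filling the table (rows: prefixes of 'zyied', columns: prefixes of 'zyid'):
     ε  z  y  i  d
  ε  0  1  2  3  4
  z  1  0  1  2  3
  y  2  1  0  1  2
  i  3  2  1  0  1
  e  4  3  2  1  1
  d  5  4  3  2  1
The bottom-right entry gives D[5][4] = 1, so no sequence of fewer than 1 edit works. Backtracking through the table gives one optimal edit sequence (1 edit):
  zyied → zyid (del e @4)
Edit distance = 1.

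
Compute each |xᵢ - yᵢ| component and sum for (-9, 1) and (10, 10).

Σ|x_i - y_i| = |-9 - 10| + |1 - 10| = 19 + 9 = 28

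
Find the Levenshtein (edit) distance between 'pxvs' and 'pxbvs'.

Let D[i][j] be the edit distance between the first i characters of 'pxvs' and the first j characters of 'pxbvs', with D[i][0] = i, D[0][j] = j, and D[i][j] = D[i-1][j-1] if the characters match, else 1 + min(D[i-1][j], D[i][j-1], D[i-1][j-1]). Filling the table (rows: prefixes of 'pxvs', columns: prefixes of 'pxbvs'):
     ε  p  x  b  v  s
  ε  0  1  2  3  4  5
  p  1  0  1  2  3  4
  x  2  1  0  1  2  3
  v  3  2  1  1  1  2
  s  4  3  2  2  2  1
The bottom-right entry gives D[4][5] = 1, so no sequence of fewer than 1 edit works. Backtracking through the table gives one optimal edit sequence (1 edit):
  pxvs → pxbvs (ins b @3)
Edit distance = 1.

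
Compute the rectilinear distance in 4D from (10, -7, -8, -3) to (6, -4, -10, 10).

Σ|x_i - y_i| = |10 - 6| + |-7 - (-4)| + |-8 - (-10)| + |-3 - 10| = 4 + 3 + 2 + 13 = 22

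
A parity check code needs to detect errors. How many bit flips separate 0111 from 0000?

Differing positions: 2, 3, 4. Hamming distance = 3.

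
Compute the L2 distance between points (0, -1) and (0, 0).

(Σ|x_i - y_i|^2)^(1/2) = (|0 - 0|^2 + |-1 - 0|^2)^(1/2)
= (0^2 + 1^2)^(1/2) = (0 + 1)^(1/2) = (1)^(1/2) = 1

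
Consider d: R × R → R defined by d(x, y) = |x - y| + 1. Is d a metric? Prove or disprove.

No. d fails identity of indiscernibles (specifically d(x,x) = 0): d(2, 2) = |2 - 2| + 1 = 0 + 1 = 1 ≠ 0.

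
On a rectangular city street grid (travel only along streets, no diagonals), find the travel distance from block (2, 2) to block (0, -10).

Σ|x_i - y_i| = |2 - 0| + |2 - (-10)| = 2 + 12 = 14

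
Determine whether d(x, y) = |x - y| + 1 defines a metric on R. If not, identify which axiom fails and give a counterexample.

No. d fails identity of indiscernibles (specifically d(x,x) = 0): d(-8, -8) = |-8 - (-8)| + 1 = 0 + 1 = 1 ≠ 0.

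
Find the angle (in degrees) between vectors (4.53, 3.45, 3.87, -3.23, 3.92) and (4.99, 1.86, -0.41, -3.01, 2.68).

With u = (4.53, 3.45, 3.87, -3.23, 3.92), v = (4.99, 1.86, -0.41, -3.01, 2.68):
u·v = 4.53·4.99 + 3.45·1.86 + 3.87·(-0.41) + (-3.23)·(-3.01) + 3.92·2.68 = 22.6047 + 6.417 + (-1.5867) + 9.7223 + 10.5056 = 47.6629.
|u| = √(4.53² + 3.45² + 3.87² + (-3.23)² + 3.92²) = √(20.5209 + 11.9025 + 14.9769 + 10.4329 + 15.3664) = √73.1996, |v| = √(4.99² + 1.86² + (-0.41)² + (-3.01)² + 2.68²) = √(24.9001 + 3.4596 + 0.1681 + 9.0601 + 7.1824) = √44.7703.
cos θ = (u·v)/(|u||v|) = 47.6629/(√73.1996·√44.7703) ≈ 0.83259
θ = arccos(0.83259) ≈ 33.63°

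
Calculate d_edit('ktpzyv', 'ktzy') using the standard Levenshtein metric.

Let D[i][j] be the edit distance between the first i characters of 'ktpzyv' and the first j characters of 'ktzy', with D[i][0] = i, D[0][j] = j, and D[i][j] = D[i-1][j-1] if the characters match, else 1 + min(D[i-1][j], D[i][j-1], D[i-1][j-1]). Filling the table (rows: prefixes of 'ktpzyv', columns: prefixes of 'ktzy'):
     ε  k  t  z  y
  ε  0  1  2  3  4
  k  1  0  1  2  3
  t  2  1  0  1  2
  p  3  2  1  1  2
  z  4  3  2  1  2
  y  5  4  3  2  1
  v  6  5  4  3  2
The bottom-right entry gives D[6][4] = 2, so no sequence of fewer than 2 edits works. Backtracking through the table gives one optimal edit sequence (2 edits):
  ktpzyv → ktzyv (del p @3)
  ktzyv → ktzy (del v @5)
Edit distance = 2.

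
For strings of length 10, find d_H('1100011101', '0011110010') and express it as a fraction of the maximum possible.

Differing positions: 1, 2, 3, 4, 5, 7, 8, 9, 10. Hamming distance = 9. The maximum possible Hamming distance for length-10 strings is 10, so d_H/10 = 9/10 = 0.9.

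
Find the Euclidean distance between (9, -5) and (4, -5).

√(Σ(x_i - y_i)²) = √((9 - 4)² + (-5 - (-5))²)
= √(5² + 0²) = √(25 + 0) = √25 = 5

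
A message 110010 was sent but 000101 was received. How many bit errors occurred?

Differing positions: 1, 2, 4, 5, 6. Hamming distance = 5.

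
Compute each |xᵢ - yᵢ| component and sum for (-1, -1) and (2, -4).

Σ|x_i - y_i| = |-1 - 2| + |-1 - (-4)| = 3 + 3 = 6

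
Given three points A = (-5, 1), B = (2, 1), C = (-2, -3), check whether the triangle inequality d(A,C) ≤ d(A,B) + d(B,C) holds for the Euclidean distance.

d(A,B) = √(7² + 0²) = √49 = 7, d(B,C) = √(4² + 4²) = √32 ≈ 5.6569, d(A,C) = √(3² + 4²) = √25 = 5.
d(A,C) = 5 ≤ 7 + 5.6569 = 12.6569. Triangle inequality is satisfied.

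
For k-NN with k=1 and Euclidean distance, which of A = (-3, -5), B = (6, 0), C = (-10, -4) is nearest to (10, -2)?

Distances: d(A) ≈ 13.3417, d(B) ≈ 4.4721, d(C) ≈ 20.0998. Nearest: B = (6, 0) with distance 4.4721.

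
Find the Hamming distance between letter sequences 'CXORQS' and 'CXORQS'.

Differing positions: none. Hamming distance = 0.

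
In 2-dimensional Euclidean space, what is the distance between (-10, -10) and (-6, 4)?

√(Σ(x_i - y_i)²) = √((-10 - (-6))² + (-10 - 4)²)
= √((-4)² + (-14)²) = √(16 + 196) = √212 ≈ 14.5602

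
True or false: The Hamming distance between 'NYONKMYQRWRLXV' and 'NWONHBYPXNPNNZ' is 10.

Differing positions: 2, 5, 6, 8, 9, 10, 11, 12, 13, 14. Hamming distance = 10, so the claim is true.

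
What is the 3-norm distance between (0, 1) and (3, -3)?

(Σ|x_i - y_i|^3)^(1/3) = (|0 - 3|^3 + |1 - (-3)|^3)^(1/3)
= (3^3 + 4^3)^(1/3) = (27 + 64)^(1/3) = (91)^(1/3) ≈ 4.4979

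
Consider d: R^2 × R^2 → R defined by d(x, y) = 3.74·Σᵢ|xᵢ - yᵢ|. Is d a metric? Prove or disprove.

Yes. The L1 (Manhattan) norm induces a metric on R^2, and multiplying a metric by a positive constant 3.74 > 0 preserves all four axioms: non-negativity (3.74·||x-y|| ≥ 0), identity (3.74·||x-y|| = 0 ⟺ ||x-y|| = 0 ⟺ x = y), symmetry (||x-y|| = ||y-x||), and the triangle inequality (3.74·||x-z|| ≤ 3.74·||x-y|| + 3.74·||y-z||). So d is a metric.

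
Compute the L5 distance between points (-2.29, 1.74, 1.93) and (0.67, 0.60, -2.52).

(Σ|x_i - y_i|^5)^(1/5) = (|-2.29 - 0.67|^5 + |1.74 - 0.6|^5 + |1.93 - (-2.52)|^5)^(1/5)
= (2.96^5 + 1.14^5 + 4.45^5)^(1/5) ≈ (227.2263 + 1.9254 + 1745.0186)^(1/5) = (1974.1703)^(1/5) ≈ 4.5612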